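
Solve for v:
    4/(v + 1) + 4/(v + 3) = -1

v = -10.1231 or v = -1.8769

Multiply both sides by (v + 1)(v + 3):
4(v + 3) + 4(v + 1) = -(v + 1)(v + 3).
Expand and collect terms: -v² - 12v - 19 = 0.
By the quadratic formula, v = (12 ± √68) / -2, so v ≈ -10.1231 or v ≈ -1.8769.
Neither value makes a denominator zero (v ≠ -1, v ≠ -3), so both are valid.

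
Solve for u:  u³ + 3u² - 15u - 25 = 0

Possible rational roots are divisors of -25. Testing u = -5 gives 0, so (u + 5) is a factor.
Divide: u³ + 3u² - 15u - 25 = (u + 5)(u² - 2u - 5).
Apply the quadratic formula to u² - 2u - 5 = 0: u = (2 ± √24)/2, i.e. u ≈ 3.4495 or u ≈ -1.4495.

u = -5 or u = -1.4495 or u = 3.4495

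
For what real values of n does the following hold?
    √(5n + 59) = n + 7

Square both sides: 5n + 59 = (n + 7)².
Expand and rearrange: n² + 9n - 10 = 0.
Solving gives n = 1 or n = -10.
Check each candidate in the original equation:
  n = 1: √(64) = 8, while n + 7 = 8 — valid.
  n = -10: √(9) = 3, while n + 7 = -3 — extraneous.

n = 1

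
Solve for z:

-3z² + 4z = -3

z = -0.5352 or z = 1.8685

Rearrange to standard form: -3z² + 4z + 3 = 0.
Discriminant: (4)² − 4·(-3)·3 = 52.
Quadratic formula: z = (-4 ± √52) / (-6).
So z = 2/3 - √(13)/3 ≈ -0.5352 or z = 2/3 + √(13)/3 ≈ 1.8685.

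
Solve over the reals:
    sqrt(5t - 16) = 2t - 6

t = 3.25 or t = 4

Square both sides: 5t - 16 = (2t - 6)^2.
Expand and rearrange: 4t^2 - 29t + 52 = 0.
Solving gives t = 4 or t = 3.25.
Check each candidate in the original equation:
  t = 4: sqrt(4) = 2, while 2t - 6 = 2 — valid.
  t = 3.25: sqrt(0.25) = 0.5, while 2t - 6 = 0.5 — valid.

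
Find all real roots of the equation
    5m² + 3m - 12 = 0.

m = -1.878 or m = 1.278

Discriminant: (3)² − 4·5·(-12) = 249.
Quadratic formula: m = (-3 ± √249) / 10.
So m = -3/10 + √(249)/10 ≈ 1.278 or m = -√(249)/10 - 3/10 ≈ -1.878.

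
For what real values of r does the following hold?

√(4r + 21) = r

Square both sides: 4r + 21 = (r)².
Expand and rearrange: r² - 4r - 21 = 0.
Solving gives r = 7 or r = -3.
Check each candidate in the original equation:
  r = 7: √(49) = 7, while r = 7 — valid.
  r = -3: √(9) = 3, while r = -3 — extraneous.

r = 7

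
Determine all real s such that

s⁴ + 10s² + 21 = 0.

No real solutions.

Let u = s². The equation becomes u² + 10u + 21 = 0.
Factor: (u + 3)(u + 7) = 0, so u = -3 or u = -7.
s² = -3 < 0 has no real solution.
s² = -7 < 0 has no real solution.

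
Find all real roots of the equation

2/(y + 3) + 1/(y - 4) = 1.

y = -1.3166 or y = 5.3166

Multiply both sides by (y + 3)(y - 4):
2(y - 4) + (y + 3) = (y + 3)(y - 4).
Expand and collect terms: y² - 4y - 7 = 0.
By the quadratic formula, y = (4 ± √44) / 2, so y ≈ 5.3166 or y ≈ -1.3166.
Neither value makes a denominator zero (y ≠ -3, y ≠ 4), so both are valid.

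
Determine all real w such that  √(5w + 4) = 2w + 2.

Square both sides: 5w + 4 = (2w + 2)².
Expand and rearrange: 4w² + 3w = 0.
Solving gives w = 0 or w = -0.75.
Check each candidate in the original equation:
  w = 0: √(4) = 2, while 2w + 2 = 2 — valid.
  w = -0.75: √(0.25) = 0.5, while 2w + 2 = 0.5 — valid.

w = -0.75 or w = 0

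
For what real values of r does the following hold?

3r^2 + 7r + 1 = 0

r = -2.1805 or r = -0.1529

Discriminant: (7)^2 - 4*3*1 = 37.
Quadratic formula: r = (-7 +/- sqrt(37)) / 6.
So r = -7/6 + sqrt(37)/6 ~= -0.1529 or r = -7/6 - sqrt(37)/6 ~= -2.1805.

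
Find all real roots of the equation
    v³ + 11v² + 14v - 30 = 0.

v = -9.099 or v = -3 or v = 1.099

Possible rational roots are divisors of -30. Testing v = -3 gives 0, so (v + 3) is a factor.
Divide: v³ + 11v² + 14v - 30 = (v + 3)(v² + 8v - 10).
Apply the quadratic formula to v² + 8v - 10 = 0: v = (-8 ± √104)/2, i.e. v ≈ 1.099 or v ≈ -9.099.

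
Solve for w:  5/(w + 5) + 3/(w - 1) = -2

Multiply both sides by (w + 5)(w - 1):
5(w - 1) + 3(w + 5) = -2(w + 5)(w - 1).
Expand and collect terms: -2w² - 16w = 0.
Factor or apply the quadratic formula: w = -8 or w = 0.
Neither value makes a denominator zero (w ≠ -5, w ≠ 1), so both are valid.

w = -8 or w = 0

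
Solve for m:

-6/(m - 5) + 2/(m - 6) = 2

m = 2.6972 or m = 6.3028

Multiply both sides by (m - 5)(m - 6):
-6(m - 6) + 2(m - 5) = 2(m - 5)(m - 6).
Expand and collect terms: 2m² - 18m + 34 = 0.
By the quadratic formula, m = (18 ± √52) / 4, so m ≈ 6.3028 or m ≈ 2.6972.
Neither value makes a denominator zero (m ≠ 5, m ≠ 6), so both are valid.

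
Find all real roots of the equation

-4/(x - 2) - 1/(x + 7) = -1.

x = -6.3246 or x = 6.3246

Multiply both sides by (x - 2)(x + 7):
-4(x + 7) - (x - 2) = -(x - 2)(x + 7).
Expand and collect terms: -x² + 40 = 0.
By the quadratic formula, x = (0 ± √160) / -2, so x ≈ -6.3246 or x ≈ 6.3246.
Neither value makes a denominator zero (x ≠ 2, x ≠ -7), so both are valid.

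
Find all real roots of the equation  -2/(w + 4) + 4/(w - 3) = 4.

Multiply both sides by (w + 4)(w - 3):
-2(w - 3) + 4(w + 4) = 4(w + 4)(w - 3).
Expand and collect terms: 4w^2 + 2w - 70 = 0.
By the quadratic formula, w = (-2 +/- sqrt(1124)) / 8, so w ~= 3.9408 or w ~= -4.4408.
Neither value makes a denominator zero (w != -4, w != 3), so both are valid.

w = -4.4408 or w = 3.9408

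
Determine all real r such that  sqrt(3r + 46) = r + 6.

r = 1

Square both sides: 3r + 46 = (r + 6)^2.
Expand and rearrange: r^2 + 9r - 10 = 0.
Solving gives r = 1 or r = -10.
Check each candidate in the original equation:
  r = 1: sqrt(49) = 7, while r + 6 = 7 — valid.
  r = -10: sqrt(16) = 4, while r + 6 = -4 — extraneous.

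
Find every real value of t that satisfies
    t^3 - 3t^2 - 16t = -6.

t = -3 or t = 0.3542 or t = 5.6458

Rearrange: t^3 - 3t^2 - 16t + 6 = 0.
Possible rational roots are divisors of 6. Testing t = -3 gives 0, so (t + 3) is a factor.
Divide: t^3 - 3t^2 - 16t + 6 = (t + 3)(t^2 - 6t + 2).
Apply the quadratic formula to t^2 - 6t + 2 = 0: t = (6 +/- sqrt(28))/2, i.e. t ~= 5.6458 or t ~= 0.3542.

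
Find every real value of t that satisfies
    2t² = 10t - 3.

t = 0.3206 or t = 4.6794

Rearrange to standard form: 2t² - 10t + 3 = 0.
Discriminant: (-10)² − 4·2·3 = 76.
Quadratic formula: t = (10 ± √76) / 4.
So t = √(19)/2 + 5/2 ≈ 4.6794 or t = 5/2 - √(19)/2 ≈ 0.3206.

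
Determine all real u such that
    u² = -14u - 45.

Bring every term to one side: u² + 14u + 45 = 0.
Factor: (u + 9)(u + 5) = 0.
So u = -9 or u = -5.

u = -9 or u = -5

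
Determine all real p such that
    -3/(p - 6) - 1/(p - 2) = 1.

Multiply both sides by (p - 6)(p - 2):
-3(p - 2) - (p - 6) = (p - 6)(p - 2).
Expand and collect terms: p^2 - 4p = 0.
Factor or apply the quadratic formula: p = 4 or p = 0.
Neither value makes a denominator zero (p != 6, p != 2), so both are valid.

p = 0 or p = 4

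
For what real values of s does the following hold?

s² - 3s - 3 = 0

s = -0.7913 or s = 3.7913

Discriminant: (-3)² − 4·1·(-3) = 21.
Quadratic formula: s = (3 ± √21) / 2.
So s = 3/2 + √(21)/2 ≈ 3.7913 or s = 3/2 - √(21)/2 ≈ -0.7913.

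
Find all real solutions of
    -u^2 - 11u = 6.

Rearrange to standard form: -u^2 - 11u - 6 = 0.
Discriminant: (-11)^2 - 4*(-1)*(-6) = 97.
Quadratic formula: u = (11 +/- sqrt(97)) / (-2).
So u = -11/2 - sqrt(97)/2 ~= -10.4244 or u = -11/2 + sqrt(97)/2 ~= -0.5756.

u = -10.4244 or u = -0.5756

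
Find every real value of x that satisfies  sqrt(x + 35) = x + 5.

x = 1

Square both sides: x + 35 = (x + 5)^2.
Expand and rearrange: x^2 + 9x - 10 = 0.
Solving gives x = 1 or x = -10.
Check each candidate in the original equation:
  x = 1: sqrt(36) = 6, while x + 5 = 6 — valid.
  x = -10: sqrt(25) = 5, while x + 5 = -5 — extraneous.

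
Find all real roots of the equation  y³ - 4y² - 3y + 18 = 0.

y = -2 or y = 3

Possible rational roots are divisors of 18. Testing y = -2 gives 0, so (y + 2) is a factor.
Divide: y³ - 4y² - 3y + 18 = (y + 2)(y² - 6y + 9).
The quadratic has the repeated root y = 3.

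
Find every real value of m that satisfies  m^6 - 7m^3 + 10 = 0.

m = 1.2599 or m = 1.71

Let u = m^3. The equation becomes u^2 - 7u + 10 = 0.
Factor: (u - 2)(u - 5) = 0, so u = 2 or u = 5.
m^3 = 2 gives m = (2)^(1/3) ~= 1.2599.
m^3 = 5 gives m = (5)^(1/3) ~= 1.71.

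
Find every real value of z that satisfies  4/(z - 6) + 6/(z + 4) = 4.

Multiply both sides by (z - 6)(z + 4):
4(z + 4) + 6(z - 6) = 4(z - 6)(z + 4).
Expand and collect terms: 4z^2 - 18z - 76 = 0.
By the quadratic formula, z = (18 +/- sqrt(1540)) / 8, so z ~= 7.1554 or z ~= -2.6554.
Neither value makes a denominator zero (z != 6, z != -4), so both are valid.

z = -2.6554 or z = 7.1554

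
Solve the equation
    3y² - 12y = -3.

y = 0.2679 or y = 3.7321

Rearrange to standard form: 3y² - 12y + 3 = 0.
Discriminant: (-12)² − 4·3·3 = 108.
Quadratic formula: y = (12 ± √108) / 6.
So y = √(3) + 2 ≈ 3.7321 or y = 2 - √(3) ≈ 0.2679.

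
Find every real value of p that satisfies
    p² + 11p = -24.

p = -8 or p = -3

Bring every term to one side: p² + 11p + 24 = 0.
Factor: (p + 3)(p + 8) = 0.
So p = -3 or p = -8.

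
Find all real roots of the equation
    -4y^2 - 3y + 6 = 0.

Discriminant: (-3)^2 - 4*(-4)*6 = 105.
Quadratic formula: y = (3 +/- sqrt(105)) / (-8).
So y = -sqrt(105)/8 - 3/8 ~= -1.6559 or y = -3/8 + sqrt(105)/8 ~= 0.9059.

y = -1.6559 or y = 0.9059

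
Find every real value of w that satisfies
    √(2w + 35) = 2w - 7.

Square both sides: 2w + 35 = (2w - 7)².
Expand and rearrange: 4w² - 30w + 14 = 0.
Solving gives w = 7 or w = 0.5.
Check each candidate in the original equation:
  w = 7: √(49) = 7, while 2w - 7 = 7 — valid.
  w = 0.5: √(36) = 6, while 2w - 7 = -6 — extraneous.

w = 7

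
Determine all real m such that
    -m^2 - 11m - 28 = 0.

Factor: -1(m + 4)(m + 7) = 0.
So m = -4 or m = -7.

m = -7 or m = -4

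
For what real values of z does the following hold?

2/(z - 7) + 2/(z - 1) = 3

z = 1.5935 or z = 7.7398

Multiply both sides by (z - 7)(z - 1):
2(z - 1) + 2(z - 7) = 3(z - 7)(z - 1).
Expand and collect terms: 3z² - 28z + 37 = 0.
By the quadratic formula, z = (28 ± √340) / 6, so z ≈ 7.7398 or z ≈ 1.5935.
Neither value makes a denominator zero (z ≠ 7, z ≠ 1), so both are valid.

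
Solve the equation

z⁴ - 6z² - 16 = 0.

Let u = z². The equation becomes u² - 6u - 16 = 0.
Factor: (u + 2)(u - 8) = 0, so u = -2 or u = 8.
z² = -2 < 0 has no real solution.
z² = 8 gives z = ±2·√(2) ≈ ±2.8284.

z = -2.8284 or z = 2.8284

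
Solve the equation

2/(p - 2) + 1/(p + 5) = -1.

p = -6.3166 or p = 0.3166

Multiply both sides by (p - 2)(p + 5):
2(p + 5) + (p - 2) = -(p - 2)(p + 5).
Expand and collect terms: -p^2 - 6p + 2 = 0.
By the quadratic formula, p = (6 +/- sqrt(44)) / -2, so p ~= -6.3166 or p ~= 0.3166.
Neither value makes a denominator zero (p != 2, p != -5), so both are valid.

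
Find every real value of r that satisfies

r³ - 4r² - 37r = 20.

Rearrange: r³ - 4r² - 37r - 20 = 0.
Possible rational roots are divisors of -20. Testing r = -4 gives 0, so (r + 4) is a factor.
Divide: r³ - 4r² - 37r - 20 = (r + 4)(r² - 8r - 5).
Apply the quadratic formula to r² - 8r - 5 = 0: r = (8 ± √84)/2, i.e. r ≈ 8.5826 or r ≈ -0.5826.

r = -4 or r = -0.5826 or r = 8.5826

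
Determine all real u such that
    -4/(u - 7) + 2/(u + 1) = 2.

Multiply both sides by (u - 7)(u + 1):
-4(u + 1) + 2(u - 7) = 2(u - 7)(u + 1).
Expand and collect terms: 2u^2 - 10u + 4 = 0.
By the quadratic formula, u = (10 +/- sqrt(68)) / 4, so u ~= 4.5616 or u ~= 0.4384.
Neither value makes a denominator zero (u != 7, u != -1), so both are valid.

u = 0.4384 or u = 4.5616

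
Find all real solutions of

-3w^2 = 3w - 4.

Rearrange to standard form: -3w^2 - 3w + 4 = 0.
Discriminant: (-3)^2 - 4*(-3)*4 = 57.
Quadratic formula: w = (3 +/- sqrt(57)) / (-6).
So w = -sqrt(57)/6 - 1/2 ~= -1.7583 or w = -1/2 + sqrt(57)/6 ~= 0.7583.

w = -1.7583 or w = 0.7583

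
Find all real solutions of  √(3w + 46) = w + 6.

w = 1

Square both sides: 3w + 46 = (w + 6)².
Expand and rearrange: w² + 9w - 10 = 0.
Solving gives w = 1 or w = -10.
Check each candidate in the original equation:
  w = 1: √(49) = 7, while w + 6 = 7 — valid.
  w = -10: √(16) = 4, while w + 6 = -4 — extraneous.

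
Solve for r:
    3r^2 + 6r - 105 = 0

Factor: 3(r - 5)(r + 7) = 0.
So r = 5 or r = -7.

r = -7 or r = 5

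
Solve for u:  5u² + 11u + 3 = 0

Discriminant: (11)² − 4·5·3 = 61.
Quadratic formula: u = (-11 ± √61) / 10.
So u = -11/10 + √(61)/10 ≈ -0.319 or u = -11/10 - √(61)/10 ≈ -1.881.

u = -1.881 or u = -0.319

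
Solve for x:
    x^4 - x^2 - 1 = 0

x = -1.272 or x = 1.272

Let u = x^2. The equation becomes u^2 - u - 1 = 0.
By the quadratic formula, u = 1/2 + sqrt(5)/2 or u = 1/2 - sqrt(5)/2.
x^2 = 1/2 + sqrt(5)/2 gives x = +/-sqrt(1/2 + sqrt(5)/2) ~= +/-1.272.
x^2 = 1/2 - sqrt(5)/2 < 0 has no real solution.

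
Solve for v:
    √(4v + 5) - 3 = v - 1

v = -1 or v = 1

Isolate the radical: √(4v + 5) = v + 2.
Square both sides: 4v + 5 = (v + 2)².
Expand and rearrange: v² - 1 = 0.
Solving gives v = 1 or v = -1.
Check each candidate in the original equation:
  v = 1: √(9) = 3, while v + 2 = 3 — valid.
  v = -1: √(1) = 1, while v + 2 = 1 — valid.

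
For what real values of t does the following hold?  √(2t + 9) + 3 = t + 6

t = 0

Isolate the radical: √(2t + 9) = t + 3.
Square both sides: 2t + 9 = (t + 3)².
Expand and rearrange: t² + 4t = 0.
Solving gives t = 0 or t = -4.
Check each candidate in the original equation:
  t = 0: √(9) = 3, while t + 3 = 3 — valid.
  t = -4: √(1) = 1, while t + 3 = -1 — extraneous.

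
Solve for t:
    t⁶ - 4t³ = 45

Let u = t³. The equation becomes u² - 4u - 45 = 0.
Factor: (u + 5)(u - 9) = 0, so u = -5 or u = 9.
t³ = -5 gives t = -∛(5) ≈ -1.71.
t³ = 9 gives t = ∛(9) ≈ 2.0801.

t = -1.71 or t = 2.0801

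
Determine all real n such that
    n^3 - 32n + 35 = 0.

n = -6.1401 or n = 1.1401 or n = 5

Possible rational roots are divisors of 35. Testing n = 5 gives 0, so (n - 5) is a factor.
Divide: n^3 - 32n + 35 = (n - 5)(n^2 + 5n - 7).
Apply the quadratic formula to n^2 + 5n - 7 = 0: n = (-5 +/- sqrt(53))/2, i.e. n ~= 1.1401 or n ~= -6.1401.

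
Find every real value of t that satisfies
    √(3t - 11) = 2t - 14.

Square both sides: 3t - 11 = (2t - 14)².
Expand and rearrange: 4t² - 59t + 207 = 0.
Solving gives t = 9 or t = 5.75.
Check each candidate in the original equation:
  t = 9: √(16) = 4, while 2t - 14 = 4 — valid.
  t = 5.75: √(6.25) = 2.5, while 2t - 14 = -2.5 — extraneous.

t = 9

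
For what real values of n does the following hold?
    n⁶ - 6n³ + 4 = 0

n = 0.9142 or n = 1.7365

Let u = n³. The equation becomes u² - 6u + 4 = 0.
By the quadratic formula, u = √(5) + 3 or u = 3 - √(5).
n³ = √(5) + 3 gives n = ∛(√(5) + 3) ≈ 1.7365.
n³ = 3 - √(5) gives n = ∛(3 - √(5)) ≈ 0.9142.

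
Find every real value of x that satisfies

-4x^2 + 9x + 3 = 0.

x = -0.2947 or x = 2.5447

Discriminant: (9)^2 - 4*(-4)*3 = 129.
Quadratic formula: x = (-9 +/- sqrt(129)) / (-8).
So x = 9/8 - sqrt(129)/8 ~= -0.2947 or x = 9/8 + sqrt(129)/8 ~= 2.5447.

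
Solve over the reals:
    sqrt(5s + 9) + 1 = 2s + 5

s = -1.75 or s = -1

Isolate the radical: sqrt(5s + 9) = 2s + 4.
Square both sides: 5s + 9 = (2s + 4)^2.
Expand and rearrange: 4s^2 + 11s + 7 = 0.
Solving gives s = -1 or s = -1.75.
Check each candidate in the original equation:
  s = -1: sqrt(4) = 2, while 2s + 4 = 2 — valid.
  s = -1.75: sqrt(0.25) = 0.5, while 2s + 4 = 0.5 — valid.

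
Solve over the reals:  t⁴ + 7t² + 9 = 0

No real solutions.

Let u = t². The equation becomes u² + 7u + 9 = 0.
By the quadratic formula, u = -7/2 + √(13)/2 or u = -7/2 - √(13)/2.
t² = -7/2 + √(13)/2 < 0 has no real solution.
t² = -7/2 - √(13)/2 < 0 has no real solution.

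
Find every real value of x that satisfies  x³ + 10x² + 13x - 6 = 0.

Possible rational roots are divisors of -6. Testing x = -2 gives 0, so (x + 2) is a factor.
Divide: x³ + 10x² + 13x - 6 = (x + 2)(x² + 8x - 3).
Apply the quadratic formula to x² + 8x - 3 = 0: x = (-8 ± √76)/2, i.e. x ≈ 0.3589 or x ≈ -8.3589.

x = -8.3589 or x = -2 or x = 0.3589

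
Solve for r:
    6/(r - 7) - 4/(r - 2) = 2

Multiply both sides by (r - 7)(r - 2):
6(r - 2) - 4(r - 7) = 2(r - 7)(r - 2).
Expand and collect terms: 2r² - 20r + 12 = 0.
By the quadratic formula, r = (20 ± √304) / 4, so r ≈ 9.3589 or r ≈ 0.6411.
Neither value makes a denominator zero (r ≠ 7, r ≠ 2), so both are valid.

r = 0.6411 or r = 9.3589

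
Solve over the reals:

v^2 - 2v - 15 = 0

Factor: (v + 3)(v - 5) = 0.
So v = -3 or v = 5.

v = -3 or v = 5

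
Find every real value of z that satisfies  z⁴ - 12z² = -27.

Let u = z². The equation becomes u² - 12u + 27 = 0.
Factor: (u - 9)(u - 3) = 0, so u = 9 or u = 3.
z² = 9 gives z = ±3.
z² = 3 gives z = ±√(3) ≈ ±1.7321.

z = -3 or z = -1.7321 or z = 1.7321 or z = 3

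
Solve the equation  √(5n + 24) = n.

Square both sides: 5n + 24 = (n)².
Expand and rearrange: n² - 5n - 24 = 0.
Solving gives n = 8 or n = -3.
Check each candidate in the original equation:
  n = 8: √(64) = 8, while n = 8 — valid.
  n = -3: √(9) = 3, while n = -3 — extraneous.

n = 8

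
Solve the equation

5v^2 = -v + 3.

Rearrange to standard form: 5v^2 + v - 3 = 0.
Discriminant: (1)^2 - 4*5*(-3) = 61.
Quadratic formula: v = (-1 +/- sqrt(61)) / 10.
So v = -1/10 + sqrt(61)/10 ~= 0.681 or v = -sqrt(61)/10 - 1/10 ~= -0.881.

v = -0.881 or v = 0.681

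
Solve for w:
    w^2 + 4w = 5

Bring every term to one side: w^2 + 4w - 5 = 0.
Factor: (w - 1)(w + 5) = 0.
So w = 1 or w = -5.

w = -5 or w = 1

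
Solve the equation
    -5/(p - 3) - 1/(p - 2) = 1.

p = -3.1926 or p = 2.1926

Multiply both sides by (p - 3)(p - 2):
-5(p - 2) - (p - 3) = (p - 3)(p - 2).
Expand and collect terms: p^2 + p - 7 = 0.
By the quadratic formula, p = (-1 +/- sqrt(29)) / 2, so p ~= 2.1926 or p ~= -3.1926.
Neither value makes a denominator zero (p != 3, p != 2), so both are valid.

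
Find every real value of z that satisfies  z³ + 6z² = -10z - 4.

z = -3.4142 or z = -2 or z = -0.5858

Rearrange: z³ + 6z² + 10z + 4 = 0.
Possible rational roots are divisors of 4. Testing z = -2 gives 0, so (z + 2) is a factor.
Divide: z³ + 6z² + 10z + 4 = (z + 2)(z² + 4z + 2).
Apply the quadratic formula to z² + 4z + 2 = 0: z = (-4 ± √8)/2, i.e. z ≈ -0.5858 or z ≈ -3.4142.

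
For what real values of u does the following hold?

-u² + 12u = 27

Bring every term to one side: -u² + 12u - 27 = 0.
Factor: -1(u - 3)(u - 9) = 0.
So u = 3 or u = 9.

u = 3 or u = 9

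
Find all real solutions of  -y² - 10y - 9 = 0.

Factor: -1(y + 9)(y + 1) = 0.
So y = -9 or y = -1.

y = -9 or y = -1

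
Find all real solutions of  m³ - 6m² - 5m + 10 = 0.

m = -1.5311 or m = 1 or m = 6.5311

Possible rational roots are divisors of 10. Testing m = 1 gives 0, so (m - 1) is a factor.
Divide: m³ - 6m² - 5m + 10 = (m - 1)(m² - 5m - 10).
Apply the quadratic formula to m² - 5m - 10 = 0: m = (5 ± √65)/2, i.e. m ≈ 6.5311 or m ≈ -1.5311.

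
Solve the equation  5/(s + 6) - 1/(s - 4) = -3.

Multiply both sides by (s + 6)(s - 4):
5(s - 4) - (s + 6) = -3(s + 6)(s - 4).
Expand and collect terms: -3s² - 10s + 98 = 0.
By the quadratic formula, s = (10 ± √1276) / -6, so s ≈ -7.6202 or s ≈ 4.2869.
Neither value makes a denominator zero (s ≠ -6, s ≠ 4), so both are valid.

s = -7.6202 or s = 4.2869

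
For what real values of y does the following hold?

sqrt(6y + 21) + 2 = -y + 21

Isolate the radical: sqrt(6y + 21) = -y + 19.
Square both sides: 6y + 21 = (-y + 19)^2.
Expand and rearrange: y^2 - 44y + 340 = 0.
Solving gives y = 34 or y = 10.
Check each candidate in the original equation:
  y = 34: sqrt(225) = 15, while -y + 19 = -15 — extraneous.
  y = 10: sqrt(81) = 9, while -y + 19 = 9 — valid.

y = 10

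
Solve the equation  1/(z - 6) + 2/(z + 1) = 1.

Multiply both sides by (z - 6)(z + 1):
(z + 1) + 2(z - 6) = (z - 6)(z + 1).
Expand and collect terms: z² - 8z + 5 = 0.
By the quadratic formula, z = (8 ± √44) / 2, so z ≈ 7.3166 or z ≈ 0.6834.
Neither value makes a denominator zero (z ≠ 6, z ≠ -1), so both are valid.

z = 0.6834 or z = 7.3166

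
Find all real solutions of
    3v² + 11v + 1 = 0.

v = -3.5734 or v = -0.0933

Discriminant: (11)² − 4·3·1 = 109.
Quadratic formula: v = (-11 ± √109) / 6.
So v = -11/6 + √(109)/6 ≈ -0.0933 or v = -11/6 - √(109)/6 ≈ -3.5734.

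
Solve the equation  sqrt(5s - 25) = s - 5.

s = 5 or s = 10

Square both sides: 5s - 25 = (s - 5)^2.
Expand and rearrange: s^2 - 15s + 50 = 0.
Solving gives s = 10 or s = 5.
Check each candidate in the original equation:
  s = 10: sqrt(25) = 5, while s - 5 = 5 — valid.
  s = 5: sqrt(0) = 0, while s - 5 = 0 — valid.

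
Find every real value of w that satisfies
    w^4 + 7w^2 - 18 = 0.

w = -1.4142 or w = 1.4142

Let u = w^2. The equation becomes u^2 + 7u - 18 = 0.
Factor: (u - 2)(u + 9) = 0, so u = 2 or u = -9.
w^2 = 2 gives w = +/-sqrt(2) ~= +/-1.4142.
w^2 = -9 < 0 has no real solution.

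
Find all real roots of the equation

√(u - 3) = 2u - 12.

u = 7

Square both sides: u - 3 = (2u - 12)².
Expand and rearrange: 4u² - 49u + 147 = 0.
Solving gives u = 7 or u = 5.25.
Check each candidate in the original equation:
  u = 7: √(4) = 2, while 2u - 12 = 2 — valid.
  u = 5.25: √(2.25) = 1.5, while 2u - 12 = -1.5 — extraneous.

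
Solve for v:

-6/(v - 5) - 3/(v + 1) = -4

v = -0.4127 or v = 6.6627

Multiply both sides by (v - 5)(v + 1):
-6(v + 1) - 3(v - 5) = -4(v - 5)(v + 1).
Expand and collect terms: -4v^2 + 25v + 11 = 0.
By the quadratic formula, v = (-25 +/- sqrt(801)) / -8, so v ~= -0.4127 or v ~= 6.6627.
Neither value makes a denominator zero (v != 5, v != -1), so both are valid.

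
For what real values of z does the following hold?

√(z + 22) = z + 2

Square both sides: z + 22 = (z + 2)².
Expand and rearrange: z² + 3z - 18 = 0.
Solving gives z = 3 or z = -6.
Check each candidate in the original equation:
  z = 3: √(25) = 5, while z + 2 = 5 — valid.
  z = -6: √(16) = 4, while z + 2 = -4 — extraneous.

z = 3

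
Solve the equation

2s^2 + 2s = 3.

Rearrange to standard form: 2s^2 + 2s - 3 = 0.
Discriminant: (2)^2 - 4*2*(-3) = 28.
Quadratic formula: s = (-2 +/- sqrt(28)) / 4.
So s = -1/2 + sqrt(7)/2 ~= 0.8229 or s = -sqrt(7)/2 - 1/2 ~= -1.8229.

s = -1.8229 or s = 0.8229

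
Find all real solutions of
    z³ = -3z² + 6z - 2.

z = -4.4495 or z = 0.4495 or z = 1

Rearrange: z³ + 3z² - 6z + 2 = 0.
Possible rational roots are divisors of 2. Testing z = 1 gives 0, so (z - 1) is a factor.
Divide: z³ + 3z² - 6z + 2 = (z - 1)(z² + 4z - 2).
Apply the quadratic formula to z² + 4z - 2 = 0: z = (-4 ± √24)/2, i.e. z ≈ 0.4495 or z ≈ -4.4495.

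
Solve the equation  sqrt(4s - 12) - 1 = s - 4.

s = 3 or s = 7

Isolate the radical: sqrt(4s - 12) = s - 3.
Square both sides: 4s - 12 = (s - 3)^2.
Expand and rearrange: s^2 - 10s + 21 = 0.
Solving gives s = 7 or s = 3.
Check each candidate in the original equation:
  s = 7: sqrt(16) = 4, while s - 3 = 4 — valid.
  s = 3: sqrt(0) = 0, while s - 3 = 0 — valid.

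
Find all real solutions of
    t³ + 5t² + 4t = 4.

t = -3.5616 or t = -2 or t = 0.5616

Rearrange: t³ + 5t² + 4t - 4 = 0.
Possible rational roots are divisors of -4. Testing t = -2 gives 0, so (t + 2) is a factor.
Divide: t³ + 5t² + 4t - 4 = (t + 2)(t² + 3t - 2).
Apply the quadratic formula to t² + 3t - 2 = 0: t = (-3 ± √17)/2, i.e. t ≈ 0.5616 or t ≈ -3.5616.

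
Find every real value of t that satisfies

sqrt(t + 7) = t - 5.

Square both sides: t + 7 = (t - 5)^2.
Expand and rearrange: t^2 - 11t + 18 = 0.
Solving gives t = 9 or t = 2.
Check each candidate in the original equation:
  t = 9: sqrt(16) = 4, while t - 5 = 4 — valid.
  t = 2: sqrt(9) = 3, while t - 5 = -3 — extraneous.

t = 9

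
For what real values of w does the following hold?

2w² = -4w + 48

Bring every term to one side: 2w² + 4w - 48 = 0.
Factor: 2(w - 4)(w + 6) = 0.
So w = 4 or w = -6.

w = -6 or w = 4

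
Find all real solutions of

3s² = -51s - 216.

s = -9 or s = -8

Bring every term to one side: 3s² + 51s + 216 = 0.
Factor: 3(s + 9)(s + 8) = 0.
So s = -9 or s = -8.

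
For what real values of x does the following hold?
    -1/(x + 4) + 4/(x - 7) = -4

Multiply both sides by (x + 4)(x - 7):
-(x - 7) + 4(x + 4) = -4(x + 4)(x - 7).
Expand and collect terms: -4x² + 9x + 89 = 0.
By the quadratic formula, x = (-9 ± √1505) / -8, so x ≈ -3.7243 or x ≈ 5.9743.
Neither value makes a denominator zero (x ≠ -4, x ≠ 7), so both are valid.

x = -3.7243 or x = 5.9743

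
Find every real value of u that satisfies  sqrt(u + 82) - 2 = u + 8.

Isolate the radical: sqrt(u + 82) = u + 10.
Square both sides: u + 82 = (u + 10)^2.
Expand and rearrange: u^2 + 19u + 18 = 0.
Solving gives u = -1 or u = -18.
Check each candidate in the original equation:
  u = -1: sqrt(81) = 9, while u + 10 = 9 — valid.
  u = -18: sqrt(64) = 8, while u + 10 = -8 — extraneous.

u = -1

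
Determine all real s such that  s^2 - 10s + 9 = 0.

s = 1 or s = 9

Factor: (s - 9)(s - 1) = 0.
So s = 9 or s = 1.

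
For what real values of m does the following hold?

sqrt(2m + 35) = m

m = 7

Square both sides: 2m + 35 = (m)^2.
Expand and rearrange: m^2 - 2m - 35 = 0.
Solving gives m = 7 or m = -5.
Check each candidate in the original equation:
  m = 7: sqrt(49) = 7, while m = 7 — valid.
  m = -5: sqrt(25) = 5, while m = -5 — extraneous.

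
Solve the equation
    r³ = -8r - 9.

Rearrange: r³ + 8r + 9 = 0.
Possible rational roots are divisors of 9. Testing r = -1 gives 0, so (r + 1) is a factor.
Divide: r³ + 8r + 9 = (r + 1)(r² - r + 9).
The quadratic r² - r + 9 has discriminant -35 < 0, so no further real roots.

r = -1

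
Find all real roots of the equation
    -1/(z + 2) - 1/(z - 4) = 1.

Multiply both sides by (z + 2)(z - 4):
-(z - 4) - (z + 2) = (z + 2)(z - 4).
Expand and collect terms: z^2 - 10 = 0.
By the quadratic formula, z = (0 +/- sqrt(40)) / 2, so z ~= 3.1623 or z ~= -3.1623.
Neither value makes a denominator zero (z != -2, z != 4), so both are valid.

z = -3.1623 or z = 3.1623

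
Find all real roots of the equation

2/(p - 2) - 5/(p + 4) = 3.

p = -5.5311 or p = 2.5311

Multiply both sides by (p - 2)(p + 4):
2(p + 4) - 5(p - 2) = 3(p - 2)(p + 4).
Expand and collect terms: 3p² + 9p - 42 = 0.
By the quadratic formula, p = (-9 ± √585) / 6, so p ≈ 2.5311 or p ≈ -5.5311.
Neither value makes a denominator zero (p ≠ 2, p ≠ -4), so both are valid.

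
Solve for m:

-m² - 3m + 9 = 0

Discriminant: (-3)² − 4·(-1)·9 = 45.
Quadratic formula: m = (3 ± √45) / (-2).
So m = -3·√(5)/2 - 3/2 ≈ -4.8541 or m = -3/2 + 3·√(5)/2 ≈ 1.8541.

m = -4.8541 or m = 1.8541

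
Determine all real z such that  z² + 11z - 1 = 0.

z = -11.0902 or z = 0.0902

Discriminant: (11)² − 4·1·(-1) = 125.
Quadratic formula: z = (-11 ± √125) / 2.
So z = -11/2 + 5·√(5)/2 ≈ 0.0902 or z = -5·√(5)/2 - 11/2 ≈ -11.0902.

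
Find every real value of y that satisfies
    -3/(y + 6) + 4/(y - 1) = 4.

Multiply both sides by (y + 6)(y - 1):
-3(y - 1) + 4(y + 6) = 4(y + 6)(y - 1).
Expand and collect terms: 4y² + 19y - 51 = 0.
By the quadratic formula, y = (-19 ± √1177) / 8, so y ≈ 1.9134 or y ≈ -6.6634.
Neither value makes a denominator zero (y ≠ -6, y ≠ 1), so both are valid.

y = -6.6634 or y = 1.9134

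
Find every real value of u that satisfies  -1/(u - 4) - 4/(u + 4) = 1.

u = -8.3523 or u = 3.3523

Multiply both sides by (u - 4)(u + 4):
-(u + 4) - 4(u - 4) = (u - 4)(u + 4).
Expand and collect terms: u² + 5u - 28 = 0.
By the quadratic formula, u = (-5 ± √137) / 2, so u ≈ 3.3523 or u ≈ -8.3523.
Neither value makes a denominator zero (u ≠ 4, u ≠ -4), so both are valid.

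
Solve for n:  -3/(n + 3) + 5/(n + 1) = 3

n = -3.6103 or n = 0.277

Multiply both sides by (n + 3)(n + 1):
-3(n + 1) + 5(n + 3) = 3(n + 3)(n + 1).
Expand and collect terms: 3n^2 + 10n - 3 = 0.
By the quadratic formula, n = (-10 +/- sqrt(136)) / 6, so n ~= 0.277 or n ~= -3.6103.
Neither value makes a denominator zero (n != -3, n != -1), so both are valid.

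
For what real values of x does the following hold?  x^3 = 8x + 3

Rearrange: x^3 - 8x - 3 = 0.
Possible rational roots are divisors of -3. Testing x = 3 gives 0, so (x - 3) is a factor.
Divide: x^3 - 8x - 3 = (x - 3)(x^2 + 3x + 1).
Apply the quadratic formula to x^2 + 3x + 1 = 0: x = (-3 +/- sqrt(5))/2, i.e. x ~= -0.382 or x ~= -2.618.

x = -2.618 or x = -0.382 or x = 3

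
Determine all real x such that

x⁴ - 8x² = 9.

Let u = x². The equation becomes u² - 8u - 9 = 0.
Factor: (u + 1)(u - 9) = 0, so u = -1 or u = 9.
x² = -1 < 0 has no real solution.
x² = 9 gives x = ±3.

x = -3 or x = 3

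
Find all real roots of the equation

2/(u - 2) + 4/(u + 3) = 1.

Multiply both sides by (u - 2)(u + 3):
2(u + 3) + 4(u - 2) = (u - 2)(u + 3).
Expand and collect terms: u^2 - 5u - 4 = 0.
By the quadratic formula, u = (5 +/- sqrt(41)) / 2, so u ~= 5.7016 or u ~= -0.7016.
Neither value makes a denominator zero (u != 2, u != -3), so both are valid.

u = -0.7016 or u = 5.7016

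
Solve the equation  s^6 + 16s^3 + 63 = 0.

Let u = s^3. The equation becomes u^2 + 16u + 63 = 0.
Factor: (u + 7)(u + 9) = 0, so u = -7 or u = -9.
s^3 = -7 gives s = -(7)^(1/3) ~= -1.9129.
s^3 = -9 gives s = -(9)^(1/3) ~= -2.0801.

s = -2.0801 or s = -1.9129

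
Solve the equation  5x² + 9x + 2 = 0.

x = -1.5403 or x = -0.2597

Discriminant: (9)² − 4·5·2 = 41.
Quadratic formula: x = (-9 ± √41) / 10.
So x = -9/10 + √(41)/10 ≈ -0.2597 or x = -9/10 - √(41)/10 ≈ -1.5403.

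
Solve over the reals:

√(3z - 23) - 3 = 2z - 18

z = 7.75 or z = 8

Isolate the radical: √(3z - 23) = 2z - 15.
Square both sides: 3z - 23 = (2z - 15)².
Expand and rearrange: 4z² - 63z + 248 = 0.
Solving gives z = 8 or z = 7.75.
Check each candidate in the original equation:
  z = 8: √(1) = 1, while 2z - 15 = 1 — valid.
  z = 7.75: √(0.25) = 0.5, while 2z - 15 = 0.5 — valid.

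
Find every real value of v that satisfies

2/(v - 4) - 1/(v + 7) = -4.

v = -6.7378 or v = 3.4878

Multiply both sides by (v - 4)(v + 7):
2(v + 7) - (v - 4) = -4(v - 4)(v + 7).
Expand and collect terms: -4v^2 - 13v + 94 = 0.
By the quadratic formula, v = (13 +/- sqrt(1673)) / -8, so v ~= -6.7378 or v ~= 3.4878.
Neither value makes a denominator zero (v != 4, v != -7), so both are valid.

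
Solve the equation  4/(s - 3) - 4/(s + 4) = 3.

Multiply both sides by (s - 3)(s + 4):
4(s + 4) - 4(s - 3) = 3(s - 3)(s + 4).
Expand and collect terms: 3s^2 + 3s - 64 = 0.
By the quadratic formula, s = (-3 +/- sqrt(777)) / 6, so s ~= 4.1458 or s ~= -5.1458.
Neither value makes a denominator zero (s != 3, s != -4), so both are valid.

s = -5.1458 or s = 4.1458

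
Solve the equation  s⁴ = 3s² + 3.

s = -1.9471 or s = 1.9471

Let u = s². The equation becomes u² - 3u - 3 = 0.
By the quadratic formula, u = 3/2 + √(21)/2 or u = 3/2 - √(21)/2.
s² = 3/2 + √(21)/2 gives s = ±√(3/2 + √(21)/2) ≈ ±1.9471.
s² = 3/2 - √(21)/2 < 0 has no real solution.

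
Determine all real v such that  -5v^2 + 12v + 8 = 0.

v = -0.5436 or v = 2.9436

Discriminant: (12)^2 - 4*(-5)*8 = 304.
Quadratic formula: v = (-12 +/- sqrt(304)) / (-10).
So v = 6/5 - 2*sqrt(19)/5 ~= -0.5436 or v = 6/5 + 2*sqrt(19)/5 ~= 2.9436.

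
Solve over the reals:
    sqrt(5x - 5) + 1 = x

x = 1 or x = 6

Isolate the radical: sqrt(5x - 5) = x - 1.
Square both sides: 5x - 5 = (x - 1)^2.
Expand and rearrange: x^2 - 7x + 6 = 0.
Solving gives x = 6 or x = 1.
Check each candidate in the original equation:
  x = 6: sqrt(25) = 5, while x - 1 = 5 — valid.
  x = 1: sqrt(0) = 0, while x - 1 = 0 — valid.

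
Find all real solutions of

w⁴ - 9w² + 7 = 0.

Let u = w². The equation becomes u² - 9u + 7 = 0.
By the quadratic formula, u = √(53)/2 + 9/2 or u = 9/2 - √(53)/2.
w² = √(53)/2 + 9/2 gives w = ±√(√(53)/2 + 9/2) ≈ ±2.8531.
w² = 9/2 - √(53)/2 gives w = ±√(9/2 - √(53)/2) ≈ ±0.9273.

w = -2.8531 or w = -0.9273 or w = 0.9273 or w = 2.8531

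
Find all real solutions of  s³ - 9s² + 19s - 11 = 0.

Possible rational roots are divisors of -11. Testing s = 1 gives 0, so (s - 1) is a factor.
Divide: s³ - 9s² + 19s - 11 = (s - 1)(s² - 8s + 11).
Apply the quadratic formula to s² - 8s + 11 = 0: s = (8 ± √20)/2, i.e. s ≈ 6.2361 or s ≈ 1.7639.

s = 1 or s = 1.7639 or s = 6.2361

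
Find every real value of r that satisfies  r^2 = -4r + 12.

Bring every term to one side: r^2 + 4r - 12 = 0.
Factor: (r + 6)(r - 2) = 0.
So r = -6 or r = 2.

r = -6 or r = 2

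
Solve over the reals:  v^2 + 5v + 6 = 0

Factor: (v + 2)(v + 3) = 0.
So v = -2 or v = -3.

v = -3 or v = -2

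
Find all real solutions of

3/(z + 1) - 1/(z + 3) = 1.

Multiply both sides by (z + 1)(z + 3):
3(z + 3) - (z + 1) = (z + 1)(z + 3).
Expand and collect terms: z² + 2z - 5 = 0.
By the quadratic formula, z = (-2 ± √24) / 2, so z ≈ 1.4495 or z ≈ -3.4495.
Neither value makes a denominator zero (z ≠ -1, z ≠ -3), so both are valid.

z = -3.4495 or z = 1.4495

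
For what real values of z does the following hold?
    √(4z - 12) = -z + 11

z = 7

Square both sides: 4z - 12 = (-z + 11)².
Expand and rearrange: z² - 26z + 133 = 0.
Solving gives z = 19 or z = 7.
Check each candidate in the original equation:
  z = 19: √(64) = 8, while -z + 11 = -8 — extraneous.
  z = 7: √(16) = 4, while -z + 11 = 4 — valid.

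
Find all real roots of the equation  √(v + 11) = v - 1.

Square both sides: v + 11 = (v - 1)².
Expand and rearrange: v² - 3v - 10 = 0.
Solving gives v = 5 or v = -2.
Check each candidate in the original equation:
  v = 5: √(16) = 4, while v - 1 = 4 — valid.
  v = -2: √(9) = 3, while v - 1 = -3 — extraneous.

v = 5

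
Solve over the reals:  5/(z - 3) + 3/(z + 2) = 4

z = -1.4155 or z = 4.4155

Multiply both sides by (z - 3)(z + 2):
5(z + 2) + 3(z - 3) = 4(z - 3)(z + 2).
Expand and collect terms: 4z² - 12z - 25 = 0.
By the quadratic formula, z = (12 ± √544) / 8, so z ≈ 4.4155 or z ≈ -1.4155.
Neither value makes a denominator zero (z ≠ 3, z ≠ -2), so both are valid.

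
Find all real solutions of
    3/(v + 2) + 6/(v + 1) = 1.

Multiply both sides by (v + 2)(v + 1):
3(v + 1) + 6(v + 2) = (v + 2)(v + 1).
Expand and collect terms: v^2 - 6v - 13 = 0.
By the quadratic formula, v = (6 +/- sqrt(88)) / 2, so v ~= 7.6904 or v ~= -1.6904.
Neither value makes a denominator zero (v != -2, v != -1), so both are valid.

v = -1.6904 or v = 7.6904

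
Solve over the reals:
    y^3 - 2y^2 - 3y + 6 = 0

y = -1.7321 or y = 1.7321 or y = 2

Possible rational roots are divisors of 6. Testing y = 2 gives 0, so (y - 2) is a factor.
Divide: y^3 - 2y^2 - 3y + 6 = (y - 2)(y^2 - 3).
Apply the quadratic formula to y^2 - 3 = 0: y = (0 +/- sqrt(12))/2, i.e. y ~= 1.7321 or y ~= -1.7321.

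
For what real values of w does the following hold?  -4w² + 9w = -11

w = -0.8789 or w = 3.1289

Rearrange to standard form: -4w² + 9w + 11 = 0.
Discriminant: (9)² − 4·(-4)·11 = 257.
Quadratic formula: w = (-9 ± √257) / (-8).
So w = 9/8 - √(257)/8 ≈ -0.8789 or w = 9/8 + √(257)/8 ≈ 3.1289.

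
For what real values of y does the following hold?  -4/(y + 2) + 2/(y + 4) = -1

y = -4.8284 or y = 0.8284

Multiply both sides by (y + 2)(y + 4):
-4(y + 4) + 2(y + 2) = -(y + 2)(y + 4).
Expand and collect terms: -y² - 4y + 4 = 0.
By the quadratic formula, y = (4 ± √32) / -2, so y ≈ -4.8284 or y ≈ 0.8284.
Neither value makes a denominator zero (y ≠ -2, y ≠ -4), so both are valid.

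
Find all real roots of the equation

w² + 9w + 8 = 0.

w = -8 or w = -1

Factor: (w + 1)(w + 8) = 0.
So w = -1 or w = -8.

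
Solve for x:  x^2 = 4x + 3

x = -0.6458 or x = 4.6458

Rearrange to standard form: x^2 - 4x - 3 = 0.
Discriminant: (-4)^2 - 4*1*(-3) = 28.
Quadratic formula: x = (4 +/- sqrt(28)) / 2.
So x = 2 + sqrt(7) ~= 4.6458 or x = 2 - sqrt(7) ~= -0.6458.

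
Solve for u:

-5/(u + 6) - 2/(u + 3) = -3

Multiply both sides by (u + 6)(u + 3):
-5(u + 3) - 2(u + 6) = -3(u + 6)(u + 3).
Expand and collect terms: -3u^2 - 20u - 27 = 0.
By the quadratic formula, u = (20 +/- sqrt(76)) / -6, so u ~= -4.7863 or u ~= -1.8804.
Neither value makes a denominator zero (u != -6, u != -3), so both are valid.

u = -4.7863 or u = -1.8804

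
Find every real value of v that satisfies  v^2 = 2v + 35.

v = -5 or v = 7

Bring every term to one side: v^2 - 2v - 35 = 0.
Factor: (v + 5)(v - 7) = 0.
So v = -5 or v = 7.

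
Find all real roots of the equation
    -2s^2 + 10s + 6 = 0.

Discriminant: (10)^2 - 4*(-2)*6 = 148.
Quadratic formula: s = (-10 +/- sqrt(148)) / (-4).
So s = 5/2 - sqrt(37)/2 ~= -0.5414 or s = 5/2 + sqrt(37)/2 ~= 5.5414.

s = -0.5414 or s = 5.5414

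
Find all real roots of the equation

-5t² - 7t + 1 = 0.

t = -1.5307 or t = 0.1307

Discriminant: (-7)² − 4·(-5)·1 = 69.
Quadratic formula: t = (7 ± √69) / (-10).
So t = -√(69)/10 - 7/10 ≈ -1.5307 or t = -7/10 + √(69)/10 ≈ 0.1307.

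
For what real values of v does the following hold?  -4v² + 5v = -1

Rearrange to standard form: -4v² + 5v + 1 = 0.
Discriminant: (5)² − 4·(-4)·1 = 41.
Quadratic formula: v = (-5 ± √41) / (-8).
So v = 5/8 - √(41)/8 ≈ -0.1754 or v = 5/8 + √(41)/8 ≈ 1.4254.

v = -0.1754 or v = 1.4254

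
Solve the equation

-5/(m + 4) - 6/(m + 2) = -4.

Multiply both sides by (m + 4)(m + 2):
-5(m + 2) - 6(m + 4) = -4(m + 4)(m + 2).
Expand and collect terms: -4m^2 - 13m + 2 = 0.
By the quadratic formula, m = (13 +/- sqrt(201)) / -8, so m ~= -3.3972 or m ~= 0.1472.
Neither value makes a denominator zero (m != -4, m != -2), so both are valid.

m = -3.3972 or m = 0.1472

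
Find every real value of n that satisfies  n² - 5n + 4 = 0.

n = 1 or n = 4

Factor: (n - 4)(n - 1) = 0.
So n = 4 or n = 1.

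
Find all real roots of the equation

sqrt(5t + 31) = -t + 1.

Square both sides: 5t + 31 = (-t + 1)^2.
Expand and rearrange: t^2 - 7t - 30 = 0.
Solving gives t = 10 or t = -3.
Check each candidate in the original equation:
  t = 10: sqrt(81) = 9, while -t + 1 = -9 — extraneous.
  t = -3: sqrt(16) = 4, while -t + 1 = 4 — valid.

t = -3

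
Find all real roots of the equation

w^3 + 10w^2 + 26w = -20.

Rearrange: w^3 + 10w^2 + 26w + 20 = 0.
Possible rational roots are divisors of 20. Testing w = -2 gives 0, so (w + 2) is a factor.
Divide: w^3 + 10w^2 + 26w + 20 = (w + 2)(w^2 + 8w + 10).
Apply the quadratic formula to w^2 + 8w + 10 = 0: w = (-8 +/- sqrt(24))/2, i.e. w ~= -1.5505 or w ~= -6.4495.

w = -6.4495 or w = -2 or w = -1.5505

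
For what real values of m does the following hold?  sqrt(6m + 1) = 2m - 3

m = 4

Square both sides: 6m + 1 = (2m - 3)^2.
Expand and rearrange: 4m^2 - 18m + 8 = 0.
Solving gives m = 4 or m = 0.5.
Check each candidate in the original equation:
  m = 4: sqrt(25) = 5, while 2m - 3 = 5 — valid.
  m = 0.5: sqrt(4) = 2, while 2m - 3 = -2 — extraneous.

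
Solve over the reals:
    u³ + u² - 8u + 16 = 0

Possible rational roots are divisors of 16. Testing u = -4 gives 0, so (u + 4) is a factor.
Divide: u³ + u² - 8u + 16 = (u + 4)(u² - 3u + 4).
The quadratic u² - 3u + 4 has discriminant -7 < 0, so no further real roots.

u = -4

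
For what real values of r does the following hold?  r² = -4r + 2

r = -4.4495 or r = 0.4495

Rearrange to standard form: r² + 4r - 2 = 0.
Discriminant: (4)² − 4·1·(-2) = 24.
Quadratic formula: r = (-4 ± √24) / 2.
So r = -2 + √(6) ≈ 0.4495 or r = -√(6) - 2 ≈ -4.4495.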